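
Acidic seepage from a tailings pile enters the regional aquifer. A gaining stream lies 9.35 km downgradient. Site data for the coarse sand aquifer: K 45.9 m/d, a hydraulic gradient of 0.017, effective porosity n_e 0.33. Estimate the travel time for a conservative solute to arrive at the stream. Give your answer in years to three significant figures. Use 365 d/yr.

10.8 years

Specific discharge q = 45.9 × 0.017 = 0.7803 m/d
Seepage velocity v = q / n = 0.7803 / 0.33 = 2.365 m/d
L = 9.35 km = 9350 m
t = L / v = 9350 / 2.365 = 3954 d
   = 3954 / 365 = 10.8 yr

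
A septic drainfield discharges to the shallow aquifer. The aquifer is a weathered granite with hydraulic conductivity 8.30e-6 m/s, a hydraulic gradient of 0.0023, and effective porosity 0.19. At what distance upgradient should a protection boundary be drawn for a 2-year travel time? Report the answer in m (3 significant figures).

K = 8.30e-6 m/s × 86400 s/d = 0.7171 m/d
Specific discharge q = 0.7171 × 0.0023 = 0.001649 m/d
Average linear velocity = 0.001649 / 0.19 = 0.008681 m/d
T = 2 yr × 365 = 730 d
L = v × T = 0.008681 × 730 = 6.337 m

6.34 m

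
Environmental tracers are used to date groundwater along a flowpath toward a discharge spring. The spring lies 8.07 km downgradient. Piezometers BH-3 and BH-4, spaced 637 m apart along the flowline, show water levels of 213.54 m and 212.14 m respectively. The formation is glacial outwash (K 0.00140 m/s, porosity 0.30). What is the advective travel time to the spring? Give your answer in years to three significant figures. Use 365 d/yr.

25.0 years

Hydraulic gradient i = (213.54 − 212.14) / 637 = 1.40 / 637 = 0.002198
K = 0.00140 m/s × 86400 s/d = 121.0 m/d
Specific discharge q = 121.0 × 0.002198 = 0.2658 m/d
v_s = q/n_e = 0.2658/0.30 = 0.8862 m/d
L = 8.07 km = 8070 m
t = L / v = 8070 / 0.8862 = 9107 d
   = 9107 / 365 = 25.0 yr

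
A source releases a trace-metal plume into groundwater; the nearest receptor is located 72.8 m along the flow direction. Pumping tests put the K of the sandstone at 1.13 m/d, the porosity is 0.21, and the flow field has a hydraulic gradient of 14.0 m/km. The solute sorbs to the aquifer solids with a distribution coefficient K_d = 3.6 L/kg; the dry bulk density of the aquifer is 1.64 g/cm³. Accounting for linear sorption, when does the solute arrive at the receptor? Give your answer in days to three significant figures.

Specific discharge q = 1.13 × 0.014 = 0.01582 m/d
Seepage velocity v = q / n = 0.01582 / 0.21 = 0.07533 m/d
Retardation R = 1 + ρ_b·K_d/n = 1 + 1.64×3.6/0.21 = 29.11
Contaminant velocity v_c = v/R = 0.07533/29.11 = 0.002588 m/d
t = L/v_c = 72.8/0.002588 = 28140 d

28100 days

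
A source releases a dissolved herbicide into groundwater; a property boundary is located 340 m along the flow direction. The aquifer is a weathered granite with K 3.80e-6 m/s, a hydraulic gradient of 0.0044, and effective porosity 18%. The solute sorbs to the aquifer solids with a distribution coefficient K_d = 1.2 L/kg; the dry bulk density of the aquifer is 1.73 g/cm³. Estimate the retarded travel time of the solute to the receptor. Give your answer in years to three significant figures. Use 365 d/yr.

K = 3.80e-6 m/s × 86400 s/d = 0.3283 m/d
q = Ki = 0.3283 × 0.0044 = 0.001445 m/d
v = Ki/n = 0.3283·0.0044/0.18 = 0.008026 m/d
Retardation R = 1 + ρ_b·K_d/n = 1 + 1.73×1.2/0.18 = 12.53
Contaminant velocity v_c = v/R = 0.008026/12.53 = 6.403e-4 m/d
t = L/v_c = 340/6.403e-4 = 531000 d
   = 531000/365 = 1450 yr

1450 years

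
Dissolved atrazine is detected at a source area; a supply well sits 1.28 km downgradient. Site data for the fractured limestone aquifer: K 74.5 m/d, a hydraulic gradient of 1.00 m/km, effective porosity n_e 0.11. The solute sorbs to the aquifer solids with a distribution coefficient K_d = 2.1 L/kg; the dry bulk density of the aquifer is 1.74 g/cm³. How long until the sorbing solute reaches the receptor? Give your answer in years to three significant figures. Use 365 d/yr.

177 years

Specific discharge q = 74.5 × 0.0010 = 0.07450 m/d
Seepage velocity v = q / n = 0.07450 / 0.11 = 0.6773 m/d
Retardation R = 1 + ρ_b·K_d/n = 1 + 1.74×2.1/0.11 = 34.22
Contaminant velocity v_c = v/R = 0.6773/34.22 = 0.01979 m/d
L = 1.28 km = 1280 m
t = L/v_c = 1280/0.01979 = 64670 d
   = 64670/365 = 177 yr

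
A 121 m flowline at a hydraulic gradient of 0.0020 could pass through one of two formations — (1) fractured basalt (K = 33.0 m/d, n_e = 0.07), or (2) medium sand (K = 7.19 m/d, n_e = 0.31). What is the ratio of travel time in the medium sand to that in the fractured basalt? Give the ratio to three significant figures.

Unit 1 (fractured basalt): v = 33.0×0.0020/0.07 = 0.9429 m/d, t = 121/0.9429 = 128.3 d
Unit 2 (medium sand): v = 7.19×0.0020/0.31 = 0.04639 m/d, t = 121/0.04639 = 2608 d
t(medium sand) / t(fractured basalt) = 2608/128.3 = 20.3

20.3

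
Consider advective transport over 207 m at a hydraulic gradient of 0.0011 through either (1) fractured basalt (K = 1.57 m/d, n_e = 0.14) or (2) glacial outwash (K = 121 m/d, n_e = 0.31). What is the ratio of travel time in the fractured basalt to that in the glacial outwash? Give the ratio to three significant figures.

34.8

Unit 1 (fractured basalt): v = 1.57×0.0011/0.14 = 0.01234 m/d, t = 207/0.01234 = 16780 d
Unit 2 (glacial outwash): v = 121×0.0011/0.31 = 0.4294 m/d, t = 207/0.4294 = 482.1 d
t(fractured basalt) / t(glacial outwash) = 16780/482.1 = 34.8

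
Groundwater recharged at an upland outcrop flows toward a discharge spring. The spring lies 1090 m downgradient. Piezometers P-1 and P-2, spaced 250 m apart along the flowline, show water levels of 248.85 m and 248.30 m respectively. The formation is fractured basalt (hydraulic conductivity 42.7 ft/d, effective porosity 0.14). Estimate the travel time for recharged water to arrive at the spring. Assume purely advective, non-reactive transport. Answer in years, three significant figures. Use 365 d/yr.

Hydraulic gradient i = (248.85 − 248.30) / 250 = 0.55 / 250 = 0.002200
K = 42.7 ft/d × 0.3048 = 13.01 m/d
Darcy flux q = K·i = 13.01 × 0.002200 = 0.02863 m/d
Average linear velocity = 0.02863 / 0.14 = 0.2045 m/d
t = L / v = 1090 / 0.2045 = 5330 d
   = 5330 / 365 = 14.6 yr

14.6 years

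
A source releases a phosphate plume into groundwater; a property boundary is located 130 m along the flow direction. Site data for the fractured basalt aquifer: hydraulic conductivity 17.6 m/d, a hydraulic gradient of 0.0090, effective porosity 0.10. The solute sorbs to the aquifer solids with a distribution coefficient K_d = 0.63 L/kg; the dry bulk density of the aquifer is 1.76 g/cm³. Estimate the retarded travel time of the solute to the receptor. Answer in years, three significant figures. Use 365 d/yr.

2.72 years

Specific discharge q = 17.6 × 0.0090 = 0.1584 m/d
v_s = q/n_e = 0.1584/0.10 = 1.584 m/d
Retardation R = 1 + ρ_b·K_d/n = 1 + 1.76×0.63/0.10 = 12.09
Contaminant velocity v_c = v/R = 1.584/12.09 = 0.1310 m/d
t = L/v_c = 130/0.1310 = 992.1 d
   = 992.1/365 = 2.72 yr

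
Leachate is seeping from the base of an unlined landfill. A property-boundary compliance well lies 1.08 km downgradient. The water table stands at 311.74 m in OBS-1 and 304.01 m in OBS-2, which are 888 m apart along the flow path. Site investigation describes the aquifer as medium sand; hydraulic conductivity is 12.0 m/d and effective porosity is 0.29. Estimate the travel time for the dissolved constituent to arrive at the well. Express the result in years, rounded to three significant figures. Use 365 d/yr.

Hydraulic gradient i = (311.74 − 304.01) / 888 = 7.73 / 888 = 0.008705
q = Ki = 12.0 × 0.008705 = 0.1045 m/d
v = Ki/n = 12.0·0.008705/0.29 = 0.3602 m/d
L = 1.08 km = 1080 m
t = L / v = 1080 / 0.3602 = 2998 d
   = 2998 / 365 = 8.21 yr

8.21 years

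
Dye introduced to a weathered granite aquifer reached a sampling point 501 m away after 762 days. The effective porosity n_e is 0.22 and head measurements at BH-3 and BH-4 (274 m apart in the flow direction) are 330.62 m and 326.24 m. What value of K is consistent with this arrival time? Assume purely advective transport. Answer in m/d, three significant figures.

9.05 m/d

Hydraulic gradient i = (330.62 − 326.24) / 274 = 4.38 / 274 = 0.01599
v = L / t = 501 / 762 = 0.6575 m/d
K = v · n / i = 0.6575 × 0.22 / 0.01599 = 9.05 m/d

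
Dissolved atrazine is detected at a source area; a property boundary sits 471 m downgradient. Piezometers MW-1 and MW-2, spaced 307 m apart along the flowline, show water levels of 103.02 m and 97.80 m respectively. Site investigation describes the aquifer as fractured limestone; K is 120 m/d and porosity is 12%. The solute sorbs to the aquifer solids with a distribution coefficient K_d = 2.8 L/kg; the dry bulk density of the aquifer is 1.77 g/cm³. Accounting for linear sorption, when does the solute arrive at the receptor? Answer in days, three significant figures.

Hydraulic gradient i = (103.02 − 97.80) / 307 = 5.22 / 307 = 0.01700
Specific discharge q = 120 × 0.01700 = 2.040 m/d
v_s = q/n_e = 2.040/0.12 = 17.00 m/d
Retardation R = 1 + ρ_b·K_d/n = 1 + 1.77×2.8/0.12 = 42.30
Contaminant velocity v_c = v/R = 17.00/42.30 = 0.4020 m/d
t = L/v_c = 471/0.4020 = 1172 d

1170 days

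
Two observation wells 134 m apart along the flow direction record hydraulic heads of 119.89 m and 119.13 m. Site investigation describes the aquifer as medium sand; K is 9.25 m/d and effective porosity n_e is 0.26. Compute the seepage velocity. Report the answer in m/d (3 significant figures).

Hydraulic gradient i = (119.89 − 119.13) / 134 = 0.76 / 134 = 0.005672
Specific discharge q = 9.25 × 0.005672 = 0.05246 m/d
Average linear velocity = 0.05246 / 0.26 = 0.2018 m/d

0.202 m/d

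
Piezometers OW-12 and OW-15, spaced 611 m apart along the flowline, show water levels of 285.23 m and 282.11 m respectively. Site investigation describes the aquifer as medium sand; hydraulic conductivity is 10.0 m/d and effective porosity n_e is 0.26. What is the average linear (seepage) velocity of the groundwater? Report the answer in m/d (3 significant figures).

0.196 m/d

Hydraulic gradient i = (285.23 − 282.11) / 611 = 3.12 / 611 = 0.005106
Specific discharge q = 10.0 × 0.005106 = 0.05106 m/d
Average linear velocity = 0.05106 / 0.26 = 0.1964 m/d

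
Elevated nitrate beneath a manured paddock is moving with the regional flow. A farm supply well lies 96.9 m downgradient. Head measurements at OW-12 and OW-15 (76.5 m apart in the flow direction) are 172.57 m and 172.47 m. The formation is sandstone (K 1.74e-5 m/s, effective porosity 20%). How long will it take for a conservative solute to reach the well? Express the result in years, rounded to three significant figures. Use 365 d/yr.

Hydraulic gradient i = (172.57 − 172.47) / 76.5 = 0.10 / 76.5 = 0.001307
K = 1.74e-5 m/s × 86400 s/d = 1.503 m/d
q = Ki = 1.503 × 0.001307 = 0.001965 m/d
Seepage velocity v = q / n = 0.001965 / 0.20 = 0.009826 m/d
t = L / v = 96.9 / 0.009826 = 9862 d
   = 9862 / 365 = 27.0 yr

27.0 years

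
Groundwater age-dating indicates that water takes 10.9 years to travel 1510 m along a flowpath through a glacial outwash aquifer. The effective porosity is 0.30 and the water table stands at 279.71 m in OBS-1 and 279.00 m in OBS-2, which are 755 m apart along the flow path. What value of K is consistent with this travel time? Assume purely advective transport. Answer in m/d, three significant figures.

Hydraulic gradient i = (279.71 − 279.00) / 755 = 0.71 / 755 = 9.404e-4
t = 10.9 years = 3979 d
v = L / t = 1510 / 3979 = 0.3795 m/d
K = v · n / i = 0.3795 × 0.30 / 9.404e-4 = 121 m/d

121 m/d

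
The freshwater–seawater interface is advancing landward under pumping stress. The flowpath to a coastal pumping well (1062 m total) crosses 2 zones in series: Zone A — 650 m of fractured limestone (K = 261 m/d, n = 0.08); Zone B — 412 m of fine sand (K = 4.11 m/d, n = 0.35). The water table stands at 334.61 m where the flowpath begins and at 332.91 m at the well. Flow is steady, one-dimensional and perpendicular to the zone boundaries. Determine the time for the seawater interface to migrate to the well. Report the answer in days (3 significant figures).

Total head drop ΔH = 334.61 − 332.91 = 1.70 m
Steady 1-D flow in series ⇒ the Darcy flux q is identical in every zone and the zone head losses add (resistances L/K in series).
Σ(L/K) = 650/261 + 412/4.11 = 2.490 + 100.2 = 102.7 d
q = ΔH / Σ(L/K) = 1.70 / 102.7 = 0.01655 m/d (same in every zone)
Zone A: v = q/n = 0.01655/0.08 = 0.2068 m/d → t_A = 650/0.2068 = 3142 d
Zone B: v = q/n = 0.01655/0.35 = 0.04728 m/d → t_B = 412/0.04728 = 8714 d
Total t = 3142 + 8714 = 11860 d

11900 days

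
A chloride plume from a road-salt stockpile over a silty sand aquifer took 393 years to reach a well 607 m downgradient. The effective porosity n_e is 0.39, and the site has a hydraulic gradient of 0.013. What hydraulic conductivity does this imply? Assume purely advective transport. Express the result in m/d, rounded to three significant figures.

0.127 m/d

t = 393 years = 143400 d
v = L / t = 607 / 143400 = 0.004232 m/d
K = v · n / i = 0.004232 × 0.39 / 0.013 = 0.127 m/d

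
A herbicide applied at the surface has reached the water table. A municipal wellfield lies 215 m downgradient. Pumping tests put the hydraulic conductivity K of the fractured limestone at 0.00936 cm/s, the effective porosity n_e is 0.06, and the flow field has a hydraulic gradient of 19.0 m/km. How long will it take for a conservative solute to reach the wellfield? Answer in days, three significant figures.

84.0 days

K = 0.00936 cm/s × 864 = 8.087 m/d
Specific discharge q = 8.087 × 0.019 = 0.1537 m/d
Average linear velocity = 0.1537 / 0.06 = 2.561 m/d
t = L / v = 215 / 2.561 = 83.95 d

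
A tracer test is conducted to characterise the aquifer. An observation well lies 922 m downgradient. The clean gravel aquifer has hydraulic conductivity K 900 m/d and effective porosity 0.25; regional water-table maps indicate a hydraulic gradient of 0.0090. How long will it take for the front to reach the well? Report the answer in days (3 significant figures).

28.5 days

Specific discharge q = 900 × 0.0090 = 8.100 m/d
v = Ki/n = 900·0.0090/0.25 = 32.40 m/d
t = L / v = 922 / 32.40 = 28.46 d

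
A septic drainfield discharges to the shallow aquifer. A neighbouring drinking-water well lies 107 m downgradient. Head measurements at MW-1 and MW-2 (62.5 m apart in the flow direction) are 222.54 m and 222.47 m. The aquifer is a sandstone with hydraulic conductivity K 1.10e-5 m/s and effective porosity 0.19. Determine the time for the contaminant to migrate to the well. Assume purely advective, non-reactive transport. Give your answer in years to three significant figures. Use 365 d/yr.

Hydraulic gradient i = (222.54 − 222.47) / 62.5 = 0.07 / 62.5 = 0.001120
K = 1.10e-5 m/s × 86400 s/d = 0.9504 m/d
Darcy flux q = K·i = 0.9504 × 0.001120 = 0.001064 m/d
Seepage velocity v = q / n = 0.001064 / 0.19 = 0.005602 m/d
t = L / v = 107 / 0.005602 = 19100 d
   = 19100 / 365 = 52.3 yr

52.3 years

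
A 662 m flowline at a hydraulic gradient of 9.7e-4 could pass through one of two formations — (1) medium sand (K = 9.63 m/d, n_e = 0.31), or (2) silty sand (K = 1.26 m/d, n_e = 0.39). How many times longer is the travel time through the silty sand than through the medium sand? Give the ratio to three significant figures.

Unit 1 (medium sand): v = 9.63×9.7e-4/0.31 = 0.03013 m/d, t = 662/0.03013 = 21970 d
Unit 2 (silty sand): v = 1.26×9.7e-4/0.39 = 0.003134 m/d, t = 662/0.003134 = 211200 d
t(silty sand) / t(medium sand) = 211200/21970 = 9.62

9.62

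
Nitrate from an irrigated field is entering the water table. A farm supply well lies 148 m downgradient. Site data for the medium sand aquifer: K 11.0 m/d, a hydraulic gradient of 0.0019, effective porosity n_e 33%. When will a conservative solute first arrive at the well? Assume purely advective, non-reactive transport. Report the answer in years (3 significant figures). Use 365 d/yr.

Specific discharge q = 11.0 × 0.0019 = 0.02090 m/d
v = Ki/n = 11.0·0.0019/0.33 = 0.06333 m/d
t = L / v = 148 / 0.06333 = 2337 d
   = 2337 / 365 = 6.40 yr

6.40 years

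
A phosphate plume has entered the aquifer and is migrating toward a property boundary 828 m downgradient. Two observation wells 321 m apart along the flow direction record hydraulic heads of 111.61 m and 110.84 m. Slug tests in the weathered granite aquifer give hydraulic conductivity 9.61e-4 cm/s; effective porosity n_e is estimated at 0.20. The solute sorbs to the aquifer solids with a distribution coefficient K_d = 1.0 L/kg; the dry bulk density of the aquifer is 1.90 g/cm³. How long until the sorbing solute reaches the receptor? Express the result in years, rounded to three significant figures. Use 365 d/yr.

Hydraulic gradient i = (111.61 − 110.84) / 321 = 0.77 / 321 = 0.002399
K = 9.61e-4 cm/s × 864 = 0.8303 m/d
q = Ki = 0.8303 × 0.002399 = 0.001992 m/d
Seepage velocity v = q / n = 0.001992 / 0.20 = 0.009958 m/d
Retardation R = 1 + ρ_b·K_d/n = 1 + 1.90×1.0/0.20 = 10.50
Contaminant velocity v_c = v/R = 0.009958/10.50 = 9.484e-4 m/d
t = L/v_c = 828/9.484e-4 = 873000 d
   = 873000/365 = 2390 yr

2390 years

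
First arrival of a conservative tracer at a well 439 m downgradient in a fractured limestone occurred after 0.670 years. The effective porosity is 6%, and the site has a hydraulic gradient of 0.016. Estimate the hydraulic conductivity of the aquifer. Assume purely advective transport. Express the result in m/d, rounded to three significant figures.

t = 0.670 years = 244.6 d
v = L / t = 439 / 244.6 = 1.795 m/d
K = v · n / i = 1.795 × 0.06 / 0.016 = 6.73 m/d

6.73 m/d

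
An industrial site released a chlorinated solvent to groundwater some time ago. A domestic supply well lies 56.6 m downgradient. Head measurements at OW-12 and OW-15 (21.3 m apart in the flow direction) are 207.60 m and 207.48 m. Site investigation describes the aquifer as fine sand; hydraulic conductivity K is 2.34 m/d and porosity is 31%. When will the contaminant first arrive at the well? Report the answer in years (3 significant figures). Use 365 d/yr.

3.65 years

Hydraulic gradient i = (207.60 − 207.48) / 21.3 = 0.12 / 21.3 = 0.005634
Specific discharge q = 2.34 × 0.005634 = 0.01318 m/d
Average linear velocity = 0.01318 / 0.31 = 0.04253 m/d
t = L / v = 56.6 / 0.04253 = 1331 d
   = 1331 / 365 = 3.65 yr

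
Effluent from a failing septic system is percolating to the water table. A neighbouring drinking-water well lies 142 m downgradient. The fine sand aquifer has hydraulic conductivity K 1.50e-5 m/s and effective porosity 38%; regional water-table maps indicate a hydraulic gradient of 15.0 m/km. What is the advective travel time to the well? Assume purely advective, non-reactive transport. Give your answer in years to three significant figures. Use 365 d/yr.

K = 1.50e-5 m/s × 86400 s/d = 1.296 m/d
q = Ki = 1.296 × 0.015 = 0.01944 m/d
Seepage velocity v = q / n = 0.01944 / 0.38 = 0.05116 m/d
t = L / v = 142 / 0.05116 = 2776 d
   = 2776 / 365 = 7.60 yr

7.60 years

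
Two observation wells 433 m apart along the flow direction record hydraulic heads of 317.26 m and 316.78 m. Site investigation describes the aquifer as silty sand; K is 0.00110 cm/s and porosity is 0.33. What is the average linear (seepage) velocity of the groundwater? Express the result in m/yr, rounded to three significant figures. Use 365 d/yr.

1.17 m/yr

Hydraulic gradient i = (317.26 − 316.78) / 433 = 0.48 / 433 = 0.001109
K = 0.00110 cm/s × 864 = 0.9504 m/d
Specific discharge q = 0.9504 × 0.001109 = 0.001054 m/d
Seepage velocity v = q / n = 0.001054 / 0.33 = 0.003193 m/d
   = 0.003193 × 365 = 1.17 m/yr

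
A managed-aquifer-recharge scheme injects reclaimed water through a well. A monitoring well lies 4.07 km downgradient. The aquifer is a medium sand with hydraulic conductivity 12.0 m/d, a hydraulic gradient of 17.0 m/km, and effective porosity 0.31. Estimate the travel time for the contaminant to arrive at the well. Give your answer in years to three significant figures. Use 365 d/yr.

16.9 years

Darcy flux q = K·i = 12.0 × 0.017 = 0.2040 m/d
Seepage velocity v = q / n = 0.2040 / 0.31 = 0.6581 m/d
L = 4.07 km = 4070 m
t = L / v = 4070 / 0.6581 = 6185 d
   = 6185 / 365 = 16.9 yr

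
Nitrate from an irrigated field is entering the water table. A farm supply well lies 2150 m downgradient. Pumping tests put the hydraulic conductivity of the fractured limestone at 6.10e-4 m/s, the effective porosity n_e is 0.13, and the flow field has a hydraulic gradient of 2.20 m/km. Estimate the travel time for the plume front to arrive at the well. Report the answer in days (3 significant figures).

K = 6.10e-4 m/s × 86400 s/d = 52.70 m/d
q = Ki = 52.70 × 0.0022 = 0.1159 m/d
v_s = q/n_e = 0.1159/0.13 = 0.8919 m/d
t = L / v = 2150 / 0.8919 = 2411 d

2410 days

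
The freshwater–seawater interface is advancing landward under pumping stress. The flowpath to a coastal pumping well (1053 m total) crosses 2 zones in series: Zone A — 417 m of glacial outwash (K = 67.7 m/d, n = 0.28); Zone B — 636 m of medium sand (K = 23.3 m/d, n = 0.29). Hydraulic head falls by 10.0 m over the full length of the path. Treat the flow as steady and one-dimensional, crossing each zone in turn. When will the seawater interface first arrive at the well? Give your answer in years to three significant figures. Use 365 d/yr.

Continuity: the same q passes through each zone, so ΔH = q·Σ(L_j/K_j) — the zones act as resistances in series.
Σ(L/K) = 417/67.7 + 636/23.3 = 6.160 + 27.30 = 33.46 d
q = ΔH / Σ(L/K) = 10.0 / 33.46 = 0.2989 m/d (same in every zone)
Zone A: v = q/n = 0.2989/0.28 = 1.068 m/d → t_A = 417/1.068 = 390.6 d
Zone B: v = q/n = 0.2989/0.29 = 1.031 m/d → t_B = 636/1.031 = 617.1 d
Total t = 390.6 + 617.1 = 1008 d
   = 1008 / 365 = 2.76 yr

2.76 years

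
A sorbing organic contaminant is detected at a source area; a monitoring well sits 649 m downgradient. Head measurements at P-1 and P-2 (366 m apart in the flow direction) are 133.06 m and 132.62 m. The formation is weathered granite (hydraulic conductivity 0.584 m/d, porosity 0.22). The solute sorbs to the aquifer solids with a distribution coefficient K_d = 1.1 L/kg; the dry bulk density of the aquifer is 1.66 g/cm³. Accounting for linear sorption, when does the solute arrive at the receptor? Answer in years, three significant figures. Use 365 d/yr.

5180 years

Hydraulic gradient i = (133.06 − 132.62) / 366 = 0.44 / 366 = 0.001202
q = Ki = 0.584 × 0.001202 = 7.021e-4 m/d
v = Ki/n = 0.584·0.001202/0.22 = 0.003191 m/d
Retardation R = 1 + ρ_b·K_d/n = 1 + 1.66×1.1/0.22 = 9.300
Contaminant velocity v_c = v/R = 0.003191/9.300 = 3.431e-4 m/d
t = L/v_c = 649/3.431e-4 = 1.891e6 d
   = 1.891e6/365 = 5180 yr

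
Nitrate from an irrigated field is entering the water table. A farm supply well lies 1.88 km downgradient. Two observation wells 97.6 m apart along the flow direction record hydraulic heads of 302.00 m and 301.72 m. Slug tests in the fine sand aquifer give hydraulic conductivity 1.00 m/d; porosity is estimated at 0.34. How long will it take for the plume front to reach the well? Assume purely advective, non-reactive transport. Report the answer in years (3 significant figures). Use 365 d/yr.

Hydraulic gradient i = (302.00 − 301.72) / 97.6 = 0.28 / 97.6 = 0.002869
Specific discharge q = 1.00 × 0.002869 = 0.002869 m/d
v = Ki/n = 1.00·0.002869/0.34 = 0.008438 m/d
L = 1.88 km = 1880 m
t = L / v = 1880 / 0.008438 = 222800 d
   = 222800 / 365 = 610 yr

610 years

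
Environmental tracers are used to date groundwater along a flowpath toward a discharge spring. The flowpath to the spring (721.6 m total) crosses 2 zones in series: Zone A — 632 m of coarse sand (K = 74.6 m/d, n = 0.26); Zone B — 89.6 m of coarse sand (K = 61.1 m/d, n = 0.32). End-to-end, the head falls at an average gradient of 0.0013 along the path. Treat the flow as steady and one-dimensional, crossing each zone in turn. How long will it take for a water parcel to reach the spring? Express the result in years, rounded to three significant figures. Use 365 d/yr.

For zones in series the flux q is common to all zones; the equivalent conductivity is the harmonic (thickness-weighted) mean, K_eq = L_total / Σ(L_j/K_j).
Σ(L/K) = 632/74.6 + 89.6/61.1 = 8.472 + 1.466 = 9.938 d
K_eq = L_total / Σ(L/K) = 721.6 / 9.938 = 72.61 m/d
q = K_eq · i = 72.61 × 0.0013 = 0.09439 m/d (same in every zone)
Zone A: v = q/n = 0.09439/0.26 = 0.3630 m/d → t_A = 632/0.3630 = 1741 d
Zone B: v = q/n = 0.09439/0.32 = 0.2950 m/d → t_B = 89.6/0.2950 = 303.8 d
Total t = 1741 + 303.8 = 2045 d
   = 2045 / 365 = 5.60 yr

5.60 years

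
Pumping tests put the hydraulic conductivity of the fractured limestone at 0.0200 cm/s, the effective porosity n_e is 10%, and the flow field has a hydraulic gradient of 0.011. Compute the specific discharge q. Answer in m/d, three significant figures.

K = 0.0200 cm/s × 864 = 17.28 m/d
Specific discharge q = 17.28 × 0.011 = 0.1901 m/d

0.190 m/d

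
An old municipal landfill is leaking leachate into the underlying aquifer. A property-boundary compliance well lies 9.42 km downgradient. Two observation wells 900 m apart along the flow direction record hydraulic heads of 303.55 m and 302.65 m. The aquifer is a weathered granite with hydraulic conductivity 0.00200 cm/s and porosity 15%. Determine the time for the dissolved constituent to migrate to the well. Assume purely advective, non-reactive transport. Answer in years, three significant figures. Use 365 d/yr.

Hydraulic gradient i = (303.55 − 302.65) / 900 = 0.90 / 900 = 0.001000
K = 0.00200 cm/s × 864 = 1.728 m/d
Specific discharge q = 1.728 × 0.001000 = 0.001728 m/d
v = Ki/n = 1.728·0.001000/0.15 = 0.01152 m/d
L = 9.42 km = 9420 m
t = L / v = 9420 / 0.01152 = 817700 d
   = 817700 / 365 = 2240 yr

2240 years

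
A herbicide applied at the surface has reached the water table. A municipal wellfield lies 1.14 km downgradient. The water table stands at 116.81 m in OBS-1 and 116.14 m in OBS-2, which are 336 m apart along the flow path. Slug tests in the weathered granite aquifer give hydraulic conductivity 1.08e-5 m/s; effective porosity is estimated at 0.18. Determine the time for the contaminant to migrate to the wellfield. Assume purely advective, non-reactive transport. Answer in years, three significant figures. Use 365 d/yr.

Hydraulic gradient i = (116.81 − 116.14) / 336 = 0.67 / 336 = 0.001994
K = 1.08e-5 m/s × 86400 s/d = 0.9331 m/d
Darcy flux q = K·i = 0.9331 × 0.001994 = 0.001861 m/d
Seepage velocity v = q / n = 0.001861 / 0.18 = 0.01034 m/d
L = 1.14 km = 1140 m
t = L / v = 1140 / 0.01034 = 110300 d
   = 110300 / 365 = 302 yr

302 years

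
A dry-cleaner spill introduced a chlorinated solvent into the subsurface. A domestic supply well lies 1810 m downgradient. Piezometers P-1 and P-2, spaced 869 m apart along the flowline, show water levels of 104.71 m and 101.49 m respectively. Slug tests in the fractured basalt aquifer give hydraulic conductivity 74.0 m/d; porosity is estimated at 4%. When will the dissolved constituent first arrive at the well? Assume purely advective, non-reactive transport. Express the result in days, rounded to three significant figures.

264 days

Hydraulic gradient i = (104.71 − 101.49) / 869 = 3.22 / 869 = 0.003705
Specific discharge q = 74.0 × 0.003705 = 0.2742 m/d
v = Ki/n = 74.0·0.003705/0.04 = 6.855 m/d
t = L / v = 1810 / 6.855 = 264.0 d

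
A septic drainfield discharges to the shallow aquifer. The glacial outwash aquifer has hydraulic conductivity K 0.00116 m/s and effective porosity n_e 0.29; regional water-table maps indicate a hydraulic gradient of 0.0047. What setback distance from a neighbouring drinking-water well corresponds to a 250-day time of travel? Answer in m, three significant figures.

406 m

K = 0.00116 m/s × 86400 s/d = 100.2 m/d
Specific discharge q = 100.2 × 0.0047 = 0.4711 m/d
Seepage velocity v = q / n = 0.4711 / 0.29 = 1.624 m/d
L = v × T = 1.624 × 250 = 406.1 m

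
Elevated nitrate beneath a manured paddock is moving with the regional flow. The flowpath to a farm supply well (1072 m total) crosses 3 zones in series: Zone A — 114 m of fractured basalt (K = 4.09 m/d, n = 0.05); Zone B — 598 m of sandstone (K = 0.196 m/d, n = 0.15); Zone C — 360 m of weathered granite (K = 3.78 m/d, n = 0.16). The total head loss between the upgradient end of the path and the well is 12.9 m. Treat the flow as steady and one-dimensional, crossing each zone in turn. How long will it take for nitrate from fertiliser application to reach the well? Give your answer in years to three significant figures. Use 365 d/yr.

103 years

Continuity: the same q passes through each zone, so ΔH = q·Σ(L_j/K_j) — the zones act as resistances in series.
Σ(L/K) = 114/4.09 + 598/0.196 + 360/3.78 = 27.87 + 3051 + 95.24 = 3174 d
q = ΔH / Σ(L/K) = 12.9 / 3174 = 0.004064 m/d (same in every zone)
Zone A: v = q/n = 0.004064/0.05 = 0.08128 m/d → t_A = 114/0.08128 = 1403 d
Zone B: v = q/n = 0.004064/0.15 = 0.02709 m/d → t_B = 598/0.02709 = 22070 d
Zone C: v = q/n = 0.004064/0.16 = 0.02540 m/d → t_C = 360/0.02540 = 14170 d
Total t = 1403 + 22070 + 14170 = 37650 d
   = 37650 / 365 = 103 yr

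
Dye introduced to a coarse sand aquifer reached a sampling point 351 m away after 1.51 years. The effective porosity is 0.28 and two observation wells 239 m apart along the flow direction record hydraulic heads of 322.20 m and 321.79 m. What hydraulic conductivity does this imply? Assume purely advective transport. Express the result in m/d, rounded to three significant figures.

Hydraulic gradient i = (322.20 − 321.79) / 239 = 0.41 / 239 = 0.001715
t = 1.51 years = 551.2 d
v = L / t = 351 / 551.2 = 0.6369 m/d
K = v · n / i = 0.6369 × 0.28 / 0.001715 = 104 m/d

104 m/d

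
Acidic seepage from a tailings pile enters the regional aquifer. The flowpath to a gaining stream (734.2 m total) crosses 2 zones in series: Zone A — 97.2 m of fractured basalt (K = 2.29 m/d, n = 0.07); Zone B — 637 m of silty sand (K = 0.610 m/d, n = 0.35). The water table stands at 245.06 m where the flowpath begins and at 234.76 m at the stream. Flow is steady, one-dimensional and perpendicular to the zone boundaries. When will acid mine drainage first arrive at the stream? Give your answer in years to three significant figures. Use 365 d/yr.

Total head drop ΔH = 245.06 − 234.76 = 10.30 m
Steady 1-D flow in series ⇒ the Darcy flux q is identical in every zone and the zone head losses add (resistances L/K in series).
Σ(L/K) = 97.2/2.29 + 637/0.610 = 42.45 + 1044 = 1087 d
q = ΔH / Σ(L/K) = 10.30 / 1087 = 0.009478 m/d (same in every zone)
Zone A: v = q/n = 0.009478/0.07 = 0.1354 m/d → t_A = 97.2/0.1354 = 717.9 d
Zone B: v = q/n = 0.009478/0.35 = 0.02708 m/d → t_B = 637/0.02708 = 23520 d
Total t = 717.9 + 23520 = 24240 d
   = 24240 / 365 = 66.4 yr

66.4 years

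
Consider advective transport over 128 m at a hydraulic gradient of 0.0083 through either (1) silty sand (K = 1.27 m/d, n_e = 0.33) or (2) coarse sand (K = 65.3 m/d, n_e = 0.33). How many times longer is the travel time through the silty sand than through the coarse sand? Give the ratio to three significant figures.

51.4

Unit 1 (silty sand): v = 1.27×0.0083/0.33 = 0.03194 m/d, t = 128/0.03194 = 4007 d
Unit 2 (coarse sand): v = 65.3×0.0083/0.33 = 1.642 m/d, t = 128/1.642 = 77.94 d
t(silty sand) / t(coarse sand) = 4007/77.94 = 51.4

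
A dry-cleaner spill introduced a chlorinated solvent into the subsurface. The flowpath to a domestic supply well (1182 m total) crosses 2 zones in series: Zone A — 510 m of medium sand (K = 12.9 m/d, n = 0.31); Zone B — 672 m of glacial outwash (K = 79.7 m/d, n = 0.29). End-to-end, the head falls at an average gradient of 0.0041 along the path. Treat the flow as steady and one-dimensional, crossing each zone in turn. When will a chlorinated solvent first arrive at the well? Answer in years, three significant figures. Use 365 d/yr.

9.57 years

Steady 1-D flow in series ⇒ the Darcy flux q is identical in every zone and the zone head losses add (resistances L/K in series).
Σ(L/K) = 510/12.9 + 672/79.7 = 39.53 + 8.432 = 47.97 d
K_eq = L_total / Σ(L/K) = 1182 / 47.97 = 24.64 m/d
q = K_eq · i = 24.64 × 0.0041 = 0.1010 m/d (same in every zone)
Zone A: v = q/n = 0.1010/0.31 = 0.3259 m/d → t_A = 510/0.3259 = 1565 d
Zone B: v = q/n = 0.1010/0.29 = 0.3484 m/d → t_B = 672/0.3484 = 1929 d
Total t = 1565 + 1929 = 3494 d
   = 3494 / 365 = 9.57 yr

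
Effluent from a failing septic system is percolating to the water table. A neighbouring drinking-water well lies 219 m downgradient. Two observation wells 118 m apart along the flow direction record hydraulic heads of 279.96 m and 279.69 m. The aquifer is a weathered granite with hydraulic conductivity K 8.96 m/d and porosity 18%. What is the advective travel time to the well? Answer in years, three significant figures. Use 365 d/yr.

Hydraulic gradient i = (279.96 − 279.69) / 118 = 0.27 / 118 = 0.002288
Specific discharge q = 8.96 × 0.002288 = 0.02050 m/d
v_s = q/n_e = 0.02050/0.18 = 0.1139 m/d
t = L / v = 219 / 0.1139 = 1923 d
   = 1923 / 365 = 5.27 yr

5.27 years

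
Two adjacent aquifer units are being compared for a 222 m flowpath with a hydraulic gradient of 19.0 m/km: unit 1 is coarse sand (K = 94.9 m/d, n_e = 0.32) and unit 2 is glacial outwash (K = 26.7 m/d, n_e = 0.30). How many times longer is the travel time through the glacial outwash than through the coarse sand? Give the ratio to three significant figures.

Unit 1 (coarse sand): v = 94.9×0.019/0.32 = 5.635 m/d, t = 222/5.635 = 39.40 d
Unit 2 (glacial outwash): v = 26.7×0.019/0.30 = 1.691 m/d, t = 222/1.691 = 131.3 d
t(glacial outwash) / t(coarse sand) = 131.3/39.40 = 3.33

3.33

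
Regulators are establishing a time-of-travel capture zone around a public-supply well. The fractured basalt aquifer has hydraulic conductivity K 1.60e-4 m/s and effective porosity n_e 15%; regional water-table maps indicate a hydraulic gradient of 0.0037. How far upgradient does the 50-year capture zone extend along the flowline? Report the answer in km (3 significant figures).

K = 1.60e-4 m/s × 86400 s/d = 13.82 m/d
Specific discharge q = 13.82 × 0.0037 = 0.05115 m/d
Seepage velocity v = q / n = 0.05115 / 0.15 = 0.3410 m/d
T = 50 yr × 365 = 18250 d
L = v × T = 0.3410 × 18250 = 6223 m
   = 6.22 km

6.22 km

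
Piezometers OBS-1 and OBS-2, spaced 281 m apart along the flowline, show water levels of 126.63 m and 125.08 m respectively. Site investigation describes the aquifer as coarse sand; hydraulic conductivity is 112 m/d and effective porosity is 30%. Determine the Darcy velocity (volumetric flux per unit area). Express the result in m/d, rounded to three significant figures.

Hydraulic gradient i = (126.63 − 125.08) / 281 = 1.55 / 281 = 0.005516
q = Ki = 112 × 0.005516 = 0.6178 m/d

0.618 m/d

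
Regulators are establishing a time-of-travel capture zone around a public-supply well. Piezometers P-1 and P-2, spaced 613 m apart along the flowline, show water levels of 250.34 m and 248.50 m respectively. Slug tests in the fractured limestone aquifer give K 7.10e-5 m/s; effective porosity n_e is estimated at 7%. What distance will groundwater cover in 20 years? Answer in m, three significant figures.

1920 m

Hydraulic gradient i = (250.34 − 248.50) / 613 = 1.84 / 613 = 0.003002
K = 7.10e-5 m/s × 86400 s/d = 6.134 m/d
q = Ki = 6.134 × 0.003002 = 0.01841 m/d
v_s = q/n_e = 0.01841/0.07 = 0.2630 m/d
T = 20 yr × 365 = 7300 d
L = v × T = 0.2630 × 7300 = 1920 m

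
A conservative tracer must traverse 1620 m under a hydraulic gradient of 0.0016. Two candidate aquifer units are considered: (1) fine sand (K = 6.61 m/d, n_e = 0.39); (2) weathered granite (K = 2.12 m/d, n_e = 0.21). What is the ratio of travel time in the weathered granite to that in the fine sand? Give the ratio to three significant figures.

Unit 1 (fine sand): v = 6.61×0.0016/0.39 = 0.02712 m/d, t = 1620/0.02712 = 59740 d
Unit 2 (weathered granite): v = 2.12×0.0016/0.21 = 0.01615 m/d, t = 1620/0.01615 = 100300 d
t(weathered granite) / t(fine sand) = 100300/59740 = 1.68

1.68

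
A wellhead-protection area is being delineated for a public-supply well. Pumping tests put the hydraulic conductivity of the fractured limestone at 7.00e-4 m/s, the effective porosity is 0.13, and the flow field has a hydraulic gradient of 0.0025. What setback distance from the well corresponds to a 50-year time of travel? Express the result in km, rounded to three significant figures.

21.2 km

K = 7.00e-4 m/s × 86400 s/d = 60.48 m/d
Specific discharge q = 60.48 × 0.0025 = 0.1512 m/d
Seepage velocity v = q / n = 0.1512 / 0.13 = 1.163 m/d
T = 50 yr × 365 = 18250 d
L = v × T = 1.163 × 18250 = 21230 m
   = 21.2 km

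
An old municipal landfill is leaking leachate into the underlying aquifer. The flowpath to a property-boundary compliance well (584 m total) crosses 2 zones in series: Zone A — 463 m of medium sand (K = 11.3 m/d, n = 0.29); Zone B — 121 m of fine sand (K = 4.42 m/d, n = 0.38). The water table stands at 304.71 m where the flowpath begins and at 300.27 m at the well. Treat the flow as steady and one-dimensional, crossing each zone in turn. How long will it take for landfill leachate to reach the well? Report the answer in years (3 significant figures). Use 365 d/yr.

Total head drop ΔH = 304.71 − 300.27 = 4.44 m
Steady 1-D flow in series ⇒ the Darcy flux q is identical in every zone and the zone head losses add (resistances L/K in series).
Σ(L/K) = 463/11.3 + 121/4.42 = 40.97 + 27.38 = 68.35 d
q = ΔH / Σ(L/K) = 4.44 / 68.35 = 0.06496 m/d (same in every zone)
Zone A: v = q/n = 0.06496/0.29 = 0.2240 m/d → t_A = 463/0.2240 = 2067 d
Zone B: v = q/n = 0.06496/0.38 = 0.1709 m/d → t_B = 121/0.1709 = 707.8 d
Total t = 2067 + 707.8 = 2775 d
   = 2775 / 365 = 7.60 yr

7.60 years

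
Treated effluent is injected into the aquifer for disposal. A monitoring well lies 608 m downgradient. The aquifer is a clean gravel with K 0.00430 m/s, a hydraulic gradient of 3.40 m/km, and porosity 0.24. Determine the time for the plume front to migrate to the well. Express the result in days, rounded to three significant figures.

116 days

K = 0.00430 m/s × 86400 s/d = 371.5 m/d
Specific discharge q = 371.5 × 0.0034 = 1.263 m/d
Average linear velocity = 1.263 / 0.24 = 5.263 m/d
t = L / v = 608 / 5.263 = 115.5 d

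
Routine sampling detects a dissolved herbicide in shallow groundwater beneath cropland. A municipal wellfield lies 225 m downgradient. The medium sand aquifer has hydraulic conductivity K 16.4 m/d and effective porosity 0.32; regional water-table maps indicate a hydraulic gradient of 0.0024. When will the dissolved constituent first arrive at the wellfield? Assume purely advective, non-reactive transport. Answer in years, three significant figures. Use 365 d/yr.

5.01 years

Darcy flux q = K·i = 16.4 × 0.0024 = 0.03936 m/d
v = Ki/n = 16.4·0.0024/0.32 = 0.1230 m/d
t = L / v = 225 / 0.1230 = 1829 d
   = 1829 / 365 = 5.01 yr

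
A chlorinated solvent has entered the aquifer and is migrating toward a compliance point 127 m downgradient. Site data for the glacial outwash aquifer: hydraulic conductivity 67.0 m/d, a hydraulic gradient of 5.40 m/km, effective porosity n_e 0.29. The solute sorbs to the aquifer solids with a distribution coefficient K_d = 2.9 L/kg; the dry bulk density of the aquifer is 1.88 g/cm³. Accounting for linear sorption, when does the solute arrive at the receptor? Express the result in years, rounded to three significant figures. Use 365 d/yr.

5.52 years

Darcy flux q = K·i = 67.0 × 0.0054 = 0.3618 m/d
Seepage velocity v = q / n = 0.3618 / 0.29 = 1.248 m/d
Retardation R = 1 + ρ_b·K_d/n = 1 + 1.88×2.9/0.29 = 19.80
Contaminant velocity v_c = v/R = 1.248/19.80 = 0.06301 m/d
t = L/v_c = 127/0.06301 = 2016 d
   = 2016/365 = 5.52 yr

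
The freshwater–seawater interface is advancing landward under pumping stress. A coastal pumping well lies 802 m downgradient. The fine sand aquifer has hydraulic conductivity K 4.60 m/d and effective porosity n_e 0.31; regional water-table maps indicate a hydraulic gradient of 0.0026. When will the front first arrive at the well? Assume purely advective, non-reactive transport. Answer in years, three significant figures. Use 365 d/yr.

57.0 years

Darcy flux q = K·i = 4.60 × 0.0026 = 0.01196 m/d
Average linear velocity = 0.01196 / 0.31 = 0.03858 m/d
t = L / v = 802 / 0.03858 = 20790 d
   = 20790 / 365 = 57.0 yr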